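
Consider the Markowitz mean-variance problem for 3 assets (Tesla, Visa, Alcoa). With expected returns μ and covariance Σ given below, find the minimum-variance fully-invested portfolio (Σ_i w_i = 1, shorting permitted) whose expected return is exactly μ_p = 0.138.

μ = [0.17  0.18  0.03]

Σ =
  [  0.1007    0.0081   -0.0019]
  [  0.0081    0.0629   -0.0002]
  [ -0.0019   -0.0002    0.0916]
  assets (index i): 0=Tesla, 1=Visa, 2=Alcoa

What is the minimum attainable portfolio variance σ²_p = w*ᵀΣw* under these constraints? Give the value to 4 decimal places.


0.0291

p=Σ⁻¹μ = [1.4801  2.6722  0.3640]
q=Σ⁻¹𝟙 = [8.9517  14.7809  11.1350]
a=μᵀp=0.743543  b=𝟙ᵀp=4.516392  c=𝟙ᵀq=34.867532  D=ac−b²=5.527697
λ₁=(c·0.138−b)/D = (34.867532·0.138−4.516392)/5.527697 = 0.053427
λ₂=(a−b·0.138)/D = (0.743543−4.516392·0.138)/5.527697 = 0.021760
w* = 0.053427·p + 0.021760·q:
  w_0 = 0.053427·1.4801 + 0.021760·8.9517 = 0.2739  (Tesla)
  w_1 = 0.053427·2.6722 + 0.021760·14.7809 = 0.4644  (Visa)
  w_2 = 0.053427·0.3640 + 0.021760·11.1350 = 0.2617  (Alcoa)
Σw_i=1.0000  μᵀw=0.1380
σ²=wᵀΣw=λ₁·μ_p+λ₂ = 0.053427·0.138 + 0.021760 = 0.029133 ≈ 0.0291


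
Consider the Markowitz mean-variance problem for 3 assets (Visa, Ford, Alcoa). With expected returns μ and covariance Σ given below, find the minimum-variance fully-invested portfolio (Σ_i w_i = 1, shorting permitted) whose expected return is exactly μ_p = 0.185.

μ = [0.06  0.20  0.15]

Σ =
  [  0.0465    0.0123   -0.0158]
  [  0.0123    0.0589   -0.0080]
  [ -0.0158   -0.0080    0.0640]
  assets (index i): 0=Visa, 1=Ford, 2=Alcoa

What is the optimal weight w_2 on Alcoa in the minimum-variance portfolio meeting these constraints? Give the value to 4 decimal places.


0.4049

g=Σ⁻¹μ = [1.4236  3.5242  3.1357]
h=Σ⁻¹𝟙 = [25.6699  14.8525  23.8188]
a=μᵀg=1.260615  b=𝟙ᵀg=8.083513  c=𝟙ᵀh=64.341229  D=ac−b²=15.766305
λ₁=(c·0.185−b)/D = (64.341229·0.185−8.083513)/15.766305 = 0.242264
λ₂=(a−b·0.185)/D = (1.260615−8.083513·0.185)/15.766305 = -0.014895
w* = 0.242264·g + -0.014895·h:
  w_0 = 0.242264·1.4236 + -0.014895·25.6699 = -0.0375  (Visa)
  w_1 = 0.242264·3.5242 + -0.014895·14.8525 = 0.6326  (Ford)
  w_2 = 0.242264·3.1357 + -0.014895·23.8188 = 0.4049  (Alcoa)
Σw_i=1.0000  μᵀw=0.1850
σ²=wᵀΣw=λ₁·μ_p+λ₂ = 0.242264·0.185 + -0.014895 = 0.029924 ≈ 0.0299


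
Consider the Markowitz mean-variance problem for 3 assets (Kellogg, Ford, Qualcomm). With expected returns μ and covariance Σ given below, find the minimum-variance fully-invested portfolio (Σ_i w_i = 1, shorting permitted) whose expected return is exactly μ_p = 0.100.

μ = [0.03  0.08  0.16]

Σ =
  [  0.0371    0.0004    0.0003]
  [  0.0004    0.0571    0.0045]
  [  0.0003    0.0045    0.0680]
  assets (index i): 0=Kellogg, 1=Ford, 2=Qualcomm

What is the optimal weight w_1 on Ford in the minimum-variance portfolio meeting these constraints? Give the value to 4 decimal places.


g=Σ⁻¹μ = [0.7772  1.2168  2.2690]
h=Σ⁻¹𝟙 = [26.6696  16.2614  13.5121]
a=μᵀg=0.483696  b=𝟙ᵀg=4.262938  c=𝟙ᵀh=56.443120  D=ac−b²=9.128687
λ₁=(c·0.100−b)/D = (56.443120·0.100−4.262938)/9.128687 = 0.151322
λ₂=(a−b·0.100)/D = (0.483696−4.262938·0.100)/9.128687 = 0.006288
w* = 0.151322·g + 0.006288·h:
  w_0 = 0.151322·0.7772 + 0.006288·26.6696 = 0.2853  (Kellogg)
  w_1 = 0.151322·1.2168 + 0.006288·16.2614 = 0.2864  (Ford)
  w_2 = 0.151322·2.2690 + 0.006288·13.5121 = 0.4283  (Qualcomm)
Σw_i=1.0000  μᵀw=0.1000
σ²=wᵀΣw=λ₁·μ_p+λ₂ = 0.151322·0.100 + 0.006288 = 0.021420 ≈ 0.0214

0.2864


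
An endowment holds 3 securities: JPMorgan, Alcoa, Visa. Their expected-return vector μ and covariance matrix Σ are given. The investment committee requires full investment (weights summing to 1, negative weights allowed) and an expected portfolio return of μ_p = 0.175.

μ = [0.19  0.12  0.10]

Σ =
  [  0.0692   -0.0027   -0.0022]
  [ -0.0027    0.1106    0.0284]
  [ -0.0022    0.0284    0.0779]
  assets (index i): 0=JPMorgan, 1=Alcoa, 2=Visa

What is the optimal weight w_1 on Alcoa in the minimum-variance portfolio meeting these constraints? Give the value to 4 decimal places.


x=Σ⁻¹μ = [2.8133  0.8866  1.0399]
y=Σ⁻¹𝟙 = [15.0542  6.6237  10.8473]
a=μᵀx=0.744918  b=𝟙ᵀx=4.739868  c=𝟙ᵀy=32.525189  D=ac−b²=1.762265
λ₁=(c·0.175−b)/D = (32.525189·0.175−4.739868)/1.762265 = 0.540237
λ₂=(a−b·0.175)/D = (0.744918−4.739868·0.175)/1.762265 = -0.047983
w* = 0.540237·x + -0.047983·y:
  w_0 = 0.540237·2.8133 + -0.047983·15.0542 = 0.7975  (JPMorgan)
  w_1 = 0.540237·0.8866 + -0.047983·6.6237 = 0.1612  (Alcoa)
  w_2 = 0.540237·1.0399 + -0.047983·10.8473 = 0.0413  (Visa)
Σw_i=1.0000  μᵀw=0.1750
σ²=wᵀΣw=λ₁·μ_p+λ₂ = 0.540237·0.175 + -0.047983 = 0.046559 ≈ 0.0466

0.1612


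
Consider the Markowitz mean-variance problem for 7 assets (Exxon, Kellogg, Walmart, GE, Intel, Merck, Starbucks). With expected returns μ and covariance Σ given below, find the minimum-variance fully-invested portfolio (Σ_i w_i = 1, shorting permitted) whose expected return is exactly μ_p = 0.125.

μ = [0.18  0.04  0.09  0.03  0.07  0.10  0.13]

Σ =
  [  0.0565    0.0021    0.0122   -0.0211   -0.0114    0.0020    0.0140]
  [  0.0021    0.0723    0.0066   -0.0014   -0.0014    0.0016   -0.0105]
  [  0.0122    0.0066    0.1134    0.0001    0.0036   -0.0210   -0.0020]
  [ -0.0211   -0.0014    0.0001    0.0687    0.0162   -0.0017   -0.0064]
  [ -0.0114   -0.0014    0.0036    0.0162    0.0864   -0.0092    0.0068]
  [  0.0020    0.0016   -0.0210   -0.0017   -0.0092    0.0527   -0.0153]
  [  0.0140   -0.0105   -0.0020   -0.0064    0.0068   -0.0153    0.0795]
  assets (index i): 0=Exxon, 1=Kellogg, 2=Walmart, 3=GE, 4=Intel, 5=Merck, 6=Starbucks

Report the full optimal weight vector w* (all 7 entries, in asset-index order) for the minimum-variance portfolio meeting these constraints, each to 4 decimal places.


0.3648  -0.0045  0.0702  0.0796  0.0922  0.2450  0.1528

g=Σ⁻¹μ = [3.1655  0.6145  0.9459  1.3942  1.1059  2.8833  1.7553]
h=Σ⁻¹𝟙 = [19.1712  14.7839  11.4223  20.3461  11.8677  30.2729  17.8914]
a=μᵀg=1.315255  b=𝟙ᵀg=11.864479  c=𝟙ᵀh=125.755610  D=ac−b²=24.634778
λ₁=(c·0.125−b)/D = (125.755610·0.125−11.864479)/24.634778 = 0.156485
λ₂=(a−b·0.125)/D = (1.315255−11.864479·0.125)/24.634778 = -0.006812
w* = 0.156485·g + -0.006812·h:
  w_0 = 0.156485·3.1655 + -0.006812·19.1712 = 0.3648  (Exxon)
  w_1 = 0.156485·0.6145 + -0.006812·14.7839 = -0.0045  (Kellogg)
  w_2 = 0.156485·0.9459 + -0.006812·11.4223 = 0.0702  (Walmart)
  w_3 = 0.156485·1.3942 + -0.006812·20.3461 = 0.0796  (GE)
  w_4 = 0.156485·1.1059 + -0.006812·11.8677 = 0.0922  (Intel)
  w_5 = 0.156485·2.8833 + -0.006812·30.2729 = 0.2450  (Merck)
  w_6 = 0.156485·1.7553 + -0.006812·17.8914 = 0.1528  (Starbucks)
Σw_i=1.0000  μᵀw=0.1250
σ²=wᵀΣw=λ₁·μ_p+λ₂ = 0.156485·0.125 + -0.006812 = 0.012749 ≈ 0.0127


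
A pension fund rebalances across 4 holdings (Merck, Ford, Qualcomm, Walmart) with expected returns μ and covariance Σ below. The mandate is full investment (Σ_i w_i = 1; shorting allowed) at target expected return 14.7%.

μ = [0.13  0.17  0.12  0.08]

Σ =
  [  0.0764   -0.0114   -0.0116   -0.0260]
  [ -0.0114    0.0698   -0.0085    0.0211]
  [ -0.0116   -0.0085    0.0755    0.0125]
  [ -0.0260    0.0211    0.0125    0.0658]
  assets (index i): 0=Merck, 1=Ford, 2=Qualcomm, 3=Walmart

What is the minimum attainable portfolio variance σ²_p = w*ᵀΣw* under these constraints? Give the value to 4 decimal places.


p=Σ⁻¹μ = [2.7956  2.8577  2.1767  0.9906]
q=Σ⁻¹𝟙 = [23.3844  15.0449  15.7808  16.6153]
a=μᵀp=1.189684  b=𝟙ᵀp=8.820526  c=𝟙ᵀq=70.825393  D=ac−b²=6.458154
λ₁=(c·0.147−b)/D = (70.825393·0.147−8.820526)/6.458154 = 0.246325
λ₂=(a−b·0.147)/D = (1.189684−8.820526·0.147)/6.458154 = -0.016558
w* = 0.246325·p + -0.016558·q:
  w_0 = 0.246325·2.7956 + -0.016558·23.3844 = 0.3014  (Merck)
  w_1 = 0.246325·2.8577 + -0.016558·15.0449 = 0.4548  (Ford)
  w_2 = 0.246325·2.1767 + -0.016558·15.7808 = 0.2749  (Qualcomm)
  w_3 = 0.246325·0.9906 + -0.016558·16.6153 = -0.0311  (Walmart)
Σw_i=1.0000  μᵀw=0.1470
σ²=wᵀΣw=λ₁·μ_p+λ₂ = 0.246325·0.147 + -0.016558 = 0.019652 ≈ 0.0197

0.0197


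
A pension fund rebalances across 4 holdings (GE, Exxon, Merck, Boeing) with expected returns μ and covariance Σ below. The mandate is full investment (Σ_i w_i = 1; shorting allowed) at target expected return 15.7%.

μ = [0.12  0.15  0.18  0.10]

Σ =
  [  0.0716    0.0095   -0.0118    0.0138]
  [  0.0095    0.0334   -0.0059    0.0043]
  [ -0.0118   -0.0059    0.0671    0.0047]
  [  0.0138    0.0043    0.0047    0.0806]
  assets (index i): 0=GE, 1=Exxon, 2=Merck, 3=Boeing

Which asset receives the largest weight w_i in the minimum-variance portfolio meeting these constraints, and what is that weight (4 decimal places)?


Exxon (0.4857)

g=Σ⁻¹μ = [1.5096  4.5766  3.3123  0.5449]
h=Σ⁻¹𝟙 = [11.7601  28.9502  18.9745  7.7425]
a=μᵀg=1.518343  b=𝟙ᵀg=9.943390  c=𝟙ᵀh=67.427236  D=ac−b²=3.506659
λ₁=(c·0.157−b)/D = (67.427236·0.157−9.943390)/3.506659 = 0.183276
λ₂=(a−b·0.157)/D = (1.518343−9.943390·0.157)/3.506659 = -0.012197
w* = 0.183276·g + -0.012197·h:
  w_0 = 0.183276·1.5096 + -0.012197·11.7601 = 0.1332  (GE)
  w_1 = 0.183276·4.5766 + -0.012197·28.9502 = 0.4857  (Exxon)
  w_2 = 0.183276·3.3123 + -0.012197·18.9745 = 0.3756  (Merck)
  w_3 = 0.183276·0.5449 + -0.012197·7.7425 = 0.0054  (Boeing)
Σw_i=1.0000  μᵀw=0.1570
σ²=wᵀΣw=λ₁·μ_p+λ₂ = 0.183276·0.157 + -0.012197 = 0.016578 ≈ 0.0166


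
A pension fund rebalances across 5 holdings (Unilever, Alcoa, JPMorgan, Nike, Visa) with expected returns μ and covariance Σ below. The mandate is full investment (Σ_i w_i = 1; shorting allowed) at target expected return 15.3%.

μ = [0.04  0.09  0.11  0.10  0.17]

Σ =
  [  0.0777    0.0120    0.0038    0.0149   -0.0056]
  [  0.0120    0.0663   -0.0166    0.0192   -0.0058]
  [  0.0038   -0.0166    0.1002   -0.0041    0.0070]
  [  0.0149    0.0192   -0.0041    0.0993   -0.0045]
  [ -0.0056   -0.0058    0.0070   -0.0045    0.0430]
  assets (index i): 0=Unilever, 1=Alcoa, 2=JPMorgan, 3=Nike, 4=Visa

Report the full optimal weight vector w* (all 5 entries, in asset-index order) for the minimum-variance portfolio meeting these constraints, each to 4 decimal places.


-0.0941  0.1789  0.1156  0.1141  0.6855

p=Σ⁻¹μ = [0.3321  1.6869  1.1113  0.8643  4.1338]
q=Σ⁻¹𝟙 = [10.3677  16.1208  10.7444  7.0090  25.7649]
a=μᵀp=1.076523  b=𝟙ᵀp=8.128395  c=𝟙ᵀq=70.006798  D=ac−b²=9.293127
λ₁=(c·0.153−b)/D = (70.006798·0.153−8.128395)/9.293127 = 0.277909
λ₂=(a−b·0.153)/D = (1.076523−8.128395·0.153)/9.293127 = -0.017983
w* = 0.277909·p + -0.017983·q:
  w_0 = 0.277909·0.3321 + -0.017983·10.3677 = -0.0941  (Unilever)
  w_1 = 0.277909·1.6869 + -0.017983·16.1208 = 0.1789  (Alcoa)
  w_2 = 0.277909·1.1113 + -0.017983·10.7444 = 0.1156  (JPMorgan)
  w_3 = 0.277909·0.8643 + -0.017983·7.0090 = 0.1141  (Nike)
  w_4 = 0.277909·4.1338 + -0.017983·25.7649 = 0.6855  (Visa)
Σw_i=1.0000  μᵀw=0.1530
σ²=wᵀΣw=λ₁·μ_p+λ₂ = 0.277909·0.153 + -0.017983 = 0.024537 ≈ 0.0245


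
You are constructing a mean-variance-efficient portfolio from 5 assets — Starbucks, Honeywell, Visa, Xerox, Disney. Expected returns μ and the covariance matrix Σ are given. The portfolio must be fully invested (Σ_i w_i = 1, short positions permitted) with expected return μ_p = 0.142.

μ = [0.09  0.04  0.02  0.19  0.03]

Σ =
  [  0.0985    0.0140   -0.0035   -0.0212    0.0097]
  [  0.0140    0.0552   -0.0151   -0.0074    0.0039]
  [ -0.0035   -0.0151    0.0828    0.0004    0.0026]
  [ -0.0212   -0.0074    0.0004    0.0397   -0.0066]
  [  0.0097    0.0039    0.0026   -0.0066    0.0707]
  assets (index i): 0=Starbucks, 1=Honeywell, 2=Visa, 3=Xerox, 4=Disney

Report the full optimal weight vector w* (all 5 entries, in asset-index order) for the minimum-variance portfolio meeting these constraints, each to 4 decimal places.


g=Σ⁻¹μ = [2.0394  1.1233  0.4826  6.1862  0.6423]
h=Σ⁻¹𝟙 = [14.5497  23.1833  16.2916  39.4351  13.9514]
a=μᵀg=1.432787  b=𝟙ᵀg=10.473852  c=𝟙ᵀh=107.411128  D=ac−b²=44.195676
λ₁=(c·0.142−b)/D = (107.411128·0.142−10.473852)/44.195676 = 0.108122
λ₂=(a−b·0.142)/D = (1.432787−10.473852·0.142)/44.195676 = -0.001233
w* = 0.108122·g + -0.001233·h:
  w_0 = 0.108122·2.0394 + -0.001233·14.5497 = 0.2026  (Starbucks)
  w_1 = 0.108122·1.1233 + -0.001233·23.1833 = 0.0929  (Honeywell)
  w_2 = 0.108122·0.4826 + -0.001233·16.2916 = 0.0321  (Visa)
  w_3 = 0.108122·6.1862 + -0.001233·39.4351 = 0.6202  (Xerox)
  w_4 = 0.108122·0.6423 + -0.001233·13.9514 = 0.0522  (Disney)
Σw_i=1.0000  μᵀw=0.1420
σ²=wᵀΣw=λ₁·μ_p+λ₂ = 0.108122·0.142 + -0.001233 = 0.014120 ≈ 0.0141

0.2026  0.0929  0.0321  0.6202  0.0522


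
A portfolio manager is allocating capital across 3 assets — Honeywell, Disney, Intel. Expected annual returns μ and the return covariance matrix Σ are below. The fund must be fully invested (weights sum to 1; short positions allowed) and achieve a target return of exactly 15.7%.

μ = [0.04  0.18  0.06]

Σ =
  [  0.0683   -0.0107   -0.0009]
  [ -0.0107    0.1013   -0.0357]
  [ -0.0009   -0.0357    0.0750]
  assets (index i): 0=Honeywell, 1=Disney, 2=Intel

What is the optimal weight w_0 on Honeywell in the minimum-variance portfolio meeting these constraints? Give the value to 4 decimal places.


-0.1109

u=Σ⁻¹μ = [1.0214  2.6086  2.0540]
v=Σ⁻¹𝟙 = [18.0608  19.8915  23.0184]
a=μᵀu=0.633650  b=𝟙ᵀu=5.684008  c=𝟙ᵀv=60.970753  D=ac−b²=6.326171
λ₁=(c·0.157−b)/D = (60.970753·0.157−5.684008)/6.326171 = 0.614653
λ₂=(a−b·0.157)/D = (0.633650−5.684008·0.157)/6.326171 = -0.040900
w* = 0.614653·u + -0.040900·v:
  w_0 = 0.614653·1.0214 + -0.040900·18.0608 = -0.1109  (Honeywell)
  w_1 = 0.614653·2.6086 + -0.040900·19.8915 = 0.7899  (Disney)
  w_2 = 0.614653·2.0540 + -0.040900·23.0184 = 0.3210  (Intel)
Σw_i=1.0000  μᵀw=0.1570
σ²=wᵀΣw=λ₁·μ_p+λ₂ = 0.614653·0.157 + -0.040900 = 0.055601 ≈ 0.0556


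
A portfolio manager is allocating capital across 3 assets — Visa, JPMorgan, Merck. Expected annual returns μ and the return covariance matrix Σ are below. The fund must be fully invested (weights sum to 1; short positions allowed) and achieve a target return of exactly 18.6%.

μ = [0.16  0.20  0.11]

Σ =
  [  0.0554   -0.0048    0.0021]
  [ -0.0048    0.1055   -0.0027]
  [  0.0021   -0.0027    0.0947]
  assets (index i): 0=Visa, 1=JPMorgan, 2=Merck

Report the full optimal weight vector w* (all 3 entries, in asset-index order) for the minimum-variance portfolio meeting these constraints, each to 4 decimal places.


u=Σ⁻¹μ = [3.0231  2.0628  1.1533]
v=Σ⁻¹𝟙 = [18.5721  10.5911  10.4498]
a=μᵀu=1.023121  b=𝟙ᵀu=6.239226  c=𝟙ᵀv=39.612948  D=ac−b²=1.600900
λ₁=(c·0.186−b)/D = (39.612948·0.186−6.239226)/1.600900 = 0.705092
λ₂=(a−b·0.186)/D = (1.023121−6.239226·0.186)/1.600900 = -0.085811
w* = 0.705092·u + -0.085811·v:
  w_0 = 0.705092·3.0231 + -0.085811·18.5721 = 0.5379  (Visa)
  w_1 = 0.705092·2.0628 + -0.085811·10.5911 = 0.5456  (JPMorgan)
  w_2 = 0.705092·1.1533 + -0.085811·10.4498 = -0.0835  (Merck)
Σw_i=1.0000  μᵀw=0.1860
σ²=wᵀΣw=λ₁·μ_p+λ₂ = 0.705092·0.186 + -0.085811 = 0.045336 ≈ 0.0453

0.5379  0.5456  -0.0835


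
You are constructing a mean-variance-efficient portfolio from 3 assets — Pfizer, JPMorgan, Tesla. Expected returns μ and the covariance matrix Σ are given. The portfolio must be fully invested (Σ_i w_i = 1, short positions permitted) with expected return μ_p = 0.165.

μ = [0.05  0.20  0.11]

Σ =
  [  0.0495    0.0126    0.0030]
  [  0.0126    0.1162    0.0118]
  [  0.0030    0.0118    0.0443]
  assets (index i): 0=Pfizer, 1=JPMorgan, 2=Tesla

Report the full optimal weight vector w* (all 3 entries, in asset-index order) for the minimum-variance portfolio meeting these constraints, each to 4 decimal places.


-0.0905  0.5508  0.5397

x=Σ⁻¹μ = [0.5146  1.4561  2.0604]
y=Σ⁻¹𝟙 = [17.8030  4.6308  20.1343]
a=μᵀx=0.543597  b=𝟙ᵀx=4.031077  c=𝟙ᵀy=42.568063  D=ac−b²=6.890292
λ₁=(c·0.165−b)/D = (42.568063·0.165−4.031077)/6.890292 = 0.434329
λ₂=(a−b·0.165)/D = (0.543597−4.031077·0.165)/6.890292 = -0.017638
w* = 0.434329·x + -0.017638·y:
  w_0 = 0.434329·0.5146 + -0.017638·17.8030 = -0.0905  (Pfizer)
  w_1 = 0.434329·1.4561 + -0.017638·4.6308 = 0.5508  (JPMorgan)
  w_2 = 0.434329·2.0604 + -0.017638·20.1343 = 0.5397  (Tesla)
Σw_i=1.0000  μᵀw=0.1650
σ²=wᵀΣw=λ₁·μ_p+λ₂ = 0.434329·0.165 + -0.017638 = 0.054026 ≈ 0.0540


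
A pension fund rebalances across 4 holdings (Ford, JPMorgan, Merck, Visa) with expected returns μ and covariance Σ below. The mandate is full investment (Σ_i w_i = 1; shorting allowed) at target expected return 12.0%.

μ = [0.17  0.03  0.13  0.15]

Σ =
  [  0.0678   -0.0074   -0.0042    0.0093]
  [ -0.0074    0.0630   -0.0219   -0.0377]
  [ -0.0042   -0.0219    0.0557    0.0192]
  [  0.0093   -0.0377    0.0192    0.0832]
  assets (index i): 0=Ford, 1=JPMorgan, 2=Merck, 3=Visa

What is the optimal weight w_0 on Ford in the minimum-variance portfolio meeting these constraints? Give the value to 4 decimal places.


0.2751

x=Σ⁻¹μ = [2.7347  3.1917  3.0207  2.2464]
y=Σ⁻¹𝟙 = [17.8915  40.8623  27.7389  22.1338]
a=μᵀx=1.290304  b=𝟙ᵀx=11.193542  c=𝟙ᵀy=108.626423  D=ac−b²=14.865761
λ₁=(c·0.120−b)/D = (108.626423·0.120−11.193542)/14.865761 = 0.123884
λ₂=(a−b·0.120)/D = (1.290304−11.193542·0.120)/14.865761 = -0.003560
w* = 0.123884·x + -0.003560·y:
  w_0 = 0.123884·2.7347 + -0.003560·17.8915 = 0.2751  (Ford)
  w_1 = 0.123884·3.1917 + -0.003560·40.8623 = 0.2499  (JPMorgan)
  w_2 = 0.123884·3.0207 + -0.003560·27.7389 = 0.2755  (Merck)
  w_3 = 0.123884·2.2464 + -0.003560·22.1338 = 0.1995  (Visa)
Σw_i=1.0000  μᵀw=0.1200
σ²=wᵀΣw=λ₁·μ_p+λ₂ = 0.123884·0.120 + -0.003560 = 0.011306 ≈ 0.0113


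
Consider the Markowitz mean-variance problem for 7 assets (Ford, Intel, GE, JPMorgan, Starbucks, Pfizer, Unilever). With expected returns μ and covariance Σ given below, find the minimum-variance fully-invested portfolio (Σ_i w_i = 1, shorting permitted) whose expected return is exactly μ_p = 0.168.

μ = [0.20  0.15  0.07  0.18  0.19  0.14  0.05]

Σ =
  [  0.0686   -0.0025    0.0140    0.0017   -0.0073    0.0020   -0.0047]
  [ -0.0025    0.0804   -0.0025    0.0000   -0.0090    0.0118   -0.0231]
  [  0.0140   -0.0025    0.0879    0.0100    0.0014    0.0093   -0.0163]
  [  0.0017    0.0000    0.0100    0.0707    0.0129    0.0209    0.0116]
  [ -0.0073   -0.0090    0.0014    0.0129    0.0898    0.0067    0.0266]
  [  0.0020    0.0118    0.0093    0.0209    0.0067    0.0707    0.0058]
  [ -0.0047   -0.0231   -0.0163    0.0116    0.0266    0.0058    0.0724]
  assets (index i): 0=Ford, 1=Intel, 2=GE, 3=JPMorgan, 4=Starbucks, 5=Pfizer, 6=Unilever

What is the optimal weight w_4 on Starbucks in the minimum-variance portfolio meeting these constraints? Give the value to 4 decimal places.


0.1910

p=Σ⁻¹μ = [3.1666  2.2498  0.1411  1.7585  2.1350  0.7316  0.5210]
q=Σ⁻¹𝟙 = [14.6306  18.9316  11.8692  6.1800  7.0013  4.9178  19.5180]
a=μᵀp=1.831341  b=𝟙ᵀp=10.703760  c=𝟙ᵀq=83.048620  D=ac−b²=37.519885
λ₁=(c·0.168−b)/D = (83.048620·0.168−10.703760)/37.519885 = 0.086578
λ₂=(a−b·0.168)/D = (1.831341−10.703760·0.168)/37.519885 = 0.000882
w* = 0.086578·p + 0.000882·q:
  w_0 = 0.086578·3.1666 + 0.000882·14.6306 = 0.2871  (Ford)
  w_1 = 0.086578·2.2498 + 0.000882·18.9316 = 0.2115  (Intel)
  w_2 = 0.086578·0.1411 + 0.000882·11.8692 = 0.0227  (GE)
  w_3 = 0.086578·1.7585 + 0.000882·6.1800 = 0.1577  (JPMorgan)
  w_4 = 0.086578·2.1350 + 0.000882·7.0013 = 0.1910  (Starbucks)
  w_5 = 0.086578·0.7316 + 0.000882·4.9178 = 0.0677  (Pfizer)
  w_6 = 0.086578·0.5210 + 0.000882·19.5180 = 0.0623  (Unilever)
Σw_i=1.0000  μᵀw=0.1680
σ²=wᵀΣw=λ₁·μ_p+λ₂ = 0.086578·0.168 + 0.000882 = 0.015428 ≈ 0.0154


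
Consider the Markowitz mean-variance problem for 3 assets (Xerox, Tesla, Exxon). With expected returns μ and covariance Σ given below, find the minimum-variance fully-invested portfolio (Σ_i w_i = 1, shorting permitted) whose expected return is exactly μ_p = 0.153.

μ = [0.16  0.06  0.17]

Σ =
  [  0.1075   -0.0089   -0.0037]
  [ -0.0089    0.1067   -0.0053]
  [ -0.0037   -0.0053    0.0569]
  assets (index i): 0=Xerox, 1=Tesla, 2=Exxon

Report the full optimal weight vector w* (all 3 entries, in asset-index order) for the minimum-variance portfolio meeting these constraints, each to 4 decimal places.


x=Σ⁻¹μ = [1.6688  0.8593  3.1763]
y=Σ⁻¹𝟙 = [10.8983  11.2413  19.3305]
a=μᵀx=0.858535  b=𝟙ᵀx=5.704387  c=𝟙ᵀy=41.470077  D=ac−b²=3.063480
λ₁=(c·0.153−b)/D = (41.470077·0.153−5.704387)/3.063480 = 0.209087
λ₂=(a−b·0.153)/D = (0.858535−5.704387·0.153)/3.063480 = -0.004647
w* = 0.209087·x + -0.004647·y:
  w_0 = 0.209087·1.6688 + -0.004647·10.8983 = 0.2983  (Xerox)
  w_1 = 0.209087·0.8593 + -0.004647·11.2413 = 0.1274  (Tesla)
  w_2 = 0.209087·3.1763 + -0.004647·19.3305 = 0.5743  (Exxon)
Σw_i=1.0000  μᵀw=0.1530
σ²=wᵀΣw=λ₁·μ_p+λ₂ = 0.209087·0.153 + -0.004647 = 0.027343 ≈ 0.0273

0.2983  0.1274  0.5743


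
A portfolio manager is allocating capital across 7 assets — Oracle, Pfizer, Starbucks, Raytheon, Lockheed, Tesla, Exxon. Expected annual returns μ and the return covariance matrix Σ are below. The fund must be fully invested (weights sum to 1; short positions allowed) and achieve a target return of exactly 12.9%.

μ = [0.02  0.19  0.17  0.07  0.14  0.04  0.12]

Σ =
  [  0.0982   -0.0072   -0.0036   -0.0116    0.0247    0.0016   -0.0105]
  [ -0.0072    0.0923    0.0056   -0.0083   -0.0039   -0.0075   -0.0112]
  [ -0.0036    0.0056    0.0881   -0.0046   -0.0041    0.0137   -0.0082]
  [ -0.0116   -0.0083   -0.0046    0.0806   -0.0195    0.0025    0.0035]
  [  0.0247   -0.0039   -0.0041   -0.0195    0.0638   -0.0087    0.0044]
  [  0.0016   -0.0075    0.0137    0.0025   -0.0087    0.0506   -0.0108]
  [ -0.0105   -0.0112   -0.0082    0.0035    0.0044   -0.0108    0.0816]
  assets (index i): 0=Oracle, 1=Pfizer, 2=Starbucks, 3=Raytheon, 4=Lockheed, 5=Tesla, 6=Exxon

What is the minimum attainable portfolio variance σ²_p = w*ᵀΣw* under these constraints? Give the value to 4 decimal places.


0.0098

x=Σ⁻¹μ = [0.1018  2.6105  1.9605  1.8763  3.0820  1.5057  1.9916]
y=Σ⁻¹𝟙 = [10.3160  18.0958  10.3591  20.0196  21.8438  26.0328  18.5160]
a=μᵀx=1.693342  b=𝟙ᵀx=13.128311  c=𝟙ᵀy=125.183160  D=ac−b²=39.625307
λ₁=(c·0.129−b)/D = (125.183160·0.129−13.128311)/39.625307 = 0.076222
λ₂=(a−b·0.129)/D = (1.693342−13.128311·0.129)/39.625307 = -0.000005
w* = 0.076222·x + -0.000005·y:
  w_0 = 0.076222·0.1018 + -0.000005·10.3160 = 0.0077  (Oracle)
  w_1 = 0.076222·2.6105 + -0.000005·18.0958 = 0.1989  (Pfizer)
  w_2 = 0.076222·1.9605 + -0.000005·10.3591 = 0.1494  (Starbucks)
  w_3 = 0.076222·1.8763 + -0.000005·20.0196 = 0.1429  (Raytheon)
  w_4 = 0.076222·3.0820 + -0.000005·21.8438 = 0.2348  (Lockheed)
  w_5 = 0.076222·1.5057 + -0.000005·26.0328 = 0.1146  (Tesla)
  w_6 = 0.076222·1.9916 + -0.000005·18.5160 = 0.1517  (Exxon)
Σw_i=1.0000  μᵀw=0.1290
σ²=wᵀΣw=λ₁·μ_p+λ₂ = 0.076222·0.129 + -0.000005 = 0.009827 ≈ 0.0098


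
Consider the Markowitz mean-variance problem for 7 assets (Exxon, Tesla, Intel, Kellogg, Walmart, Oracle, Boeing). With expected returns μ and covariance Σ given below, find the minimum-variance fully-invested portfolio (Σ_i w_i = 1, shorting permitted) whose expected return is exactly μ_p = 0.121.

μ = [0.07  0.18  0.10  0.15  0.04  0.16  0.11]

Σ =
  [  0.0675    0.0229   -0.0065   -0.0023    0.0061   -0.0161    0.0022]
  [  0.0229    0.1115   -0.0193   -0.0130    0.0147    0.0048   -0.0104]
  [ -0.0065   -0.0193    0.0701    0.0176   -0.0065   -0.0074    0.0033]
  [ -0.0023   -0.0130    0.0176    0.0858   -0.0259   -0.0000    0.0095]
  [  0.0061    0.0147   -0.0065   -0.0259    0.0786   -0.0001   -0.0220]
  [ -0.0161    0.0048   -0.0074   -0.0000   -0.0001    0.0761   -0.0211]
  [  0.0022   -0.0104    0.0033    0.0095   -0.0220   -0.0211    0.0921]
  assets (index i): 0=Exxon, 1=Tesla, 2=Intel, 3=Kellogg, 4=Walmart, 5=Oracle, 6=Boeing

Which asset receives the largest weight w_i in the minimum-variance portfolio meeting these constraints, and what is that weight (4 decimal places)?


Oracle (0.2197)

g=Σ⁻¹μ = [1.1961  1.7957  1.9181  1.8609  1.4575  3.0267  2.1495]
h=Σ⁻¹𝟙 = [17.2956  8.1834  18.1753  13.9323  21.5221  23.5753  19.8225]
a=μᵀg=1.656911  b=𝟙ᵀg=13.404483  c=𝟙ᵀh=122.506463  D=ac−b²=23.302153
λ₁=(c·0.121−b)/D = (122.506463·0.121−13.404483)/23.302153 = 0.060887
λ₂=(a−b·0.121)/D = (1.656911−13.404483·0.121)/23.302153 = 0.001501
w* = 0.060887·g + 0.001501·h:
  w_0 = 0.060887·1.1961 + 0.001501·17.2956 = 0.0988  (Exxon)
  w_1 = 0.060887·1.7957 + 0.001501·8.1834 = 0.1216  (Tesla)
  w_2 = 0.060887·1.9181 + 0.001501·18.1753 = 0.1441  (Intel)
  w_3 = 0.060887·1.8609 + 0.001501·13.9323 = 0.1342  (Kellogg)
  w_4 = 0.060887·1.4575 + 0.001501·21.5221 = 0.1210  (Walmart)
  w_5 = 0.060887·3.0267 + 0.001501·23.5753 = 0.2197  (Oracle)
  w_6 = 0.060887·2.1495 + 0.001501·19.8225 = 0.1606  (Boeing)
Σw_i=1.0000  μᵀw=0.1210
σ²=wᵀΣw=λ₁·μ_p+λ₂ = 0.060887·0.121 + 0.001501 = 0.008868 ≈ 0.0089


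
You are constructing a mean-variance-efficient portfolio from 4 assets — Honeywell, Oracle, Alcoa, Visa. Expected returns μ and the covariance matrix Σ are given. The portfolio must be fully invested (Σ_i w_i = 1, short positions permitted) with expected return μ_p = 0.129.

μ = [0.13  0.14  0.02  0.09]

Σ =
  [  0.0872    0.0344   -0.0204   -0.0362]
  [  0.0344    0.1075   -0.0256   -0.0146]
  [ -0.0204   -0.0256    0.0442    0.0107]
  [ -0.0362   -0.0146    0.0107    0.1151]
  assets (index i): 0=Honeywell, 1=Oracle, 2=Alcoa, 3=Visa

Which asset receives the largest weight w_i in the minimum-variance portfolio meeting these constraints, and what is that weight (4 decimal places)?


g=Σ⁻¹μ = [1.9823  1.2798  1.7690  1.4033]
h=Σ⁻¹𝟙 = [20.3000  13.3056  36.4633  13.3707]
a=μᵀg=0.598554  b=𝟙ᵀg=6.434404  c=𝟙ᵀh=83.439491  D=ac−b²=8.541475
λ₁=(c·0.129−b)/D = (83.439491·0.129−6.434404)/8.541475 = 0.506855
λ₂=(a−b·0.129)/D = (0.598554−6.434404·0.129)/8.541475 = -0.027101
w* = 0.506855·g + -0.027101·h:
  w_0 = 0.506855·1.9823 + -0.027101·20.3000 = 0.4546  (Honeywell)
  w_1 = 0.506855·1.2798 + -0.027101·13.3056 = 0.2881  (Oracle)
  w_2 = 0.506855·1.7690 + -0.027101·36.4633 = -0.0916  (Alcoa)
  w_3 = 0.506855·1.4033 + -0.027101·13.3707 = 0.3489  (Visa)
Σw_i=1.0000  μᵀw=0.1290
σ²=wᵀΣw=λ₁·μ_p+λ₂ = 0.506855·0.129 + -0.027101 = 0.038283 ≈ 0.0383

Honeywell (0.4546)


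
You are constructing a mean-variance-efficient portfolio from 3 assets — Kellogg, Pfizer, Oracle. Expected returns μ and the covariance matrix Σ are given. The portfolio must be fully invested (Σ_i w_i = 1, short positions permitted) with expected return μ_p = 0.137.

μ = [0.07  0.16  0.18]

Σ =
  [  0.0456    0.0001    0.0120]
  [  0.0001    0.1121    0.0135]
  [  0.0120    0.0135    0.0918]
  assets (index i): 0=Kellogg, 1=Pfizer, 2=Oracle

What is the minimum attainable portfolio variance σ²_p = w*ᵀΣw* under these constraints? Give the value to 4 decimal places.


x=Σ⁻¹μ = [1.1019  1.2293  1.6360]
y=Σ⁻¹𝟙 = [20.0466  8.0490  7.0891]
a=μᵀx=0.568293  b=𝟙ᵀx=3.967140  c=𝟙ᵀy=35.184715  D=ac−b²=4.257032
λ₁=(c·0.137−b)/D = (35.184715·0.137−3.967140)/4.257032 = 0.200413
λ₂=(a−b·0.137)/D = (0.568293−3.967140·0.137)/4.257032 = 0.005824
w* = 0.200413·x + 0.005824·y:
  w_0 = 0.200413·1.1019 + 0.005824·20.0466 = 0.3376  (Kellogg)
  w_1 = 0.200413·1.2293 + 0.005824·8.0490 = 0.2932  (Pfizer)
  w_2 = 0.200413·1.6360 + 0.005824·7.0891 = 0.3692  (Oracle)
Σw_i=1.0000  μᵀw=0.1370
σ²=wᵀΣw=λ₁·μ_p+λ₂ = 0.200413·0.137 + 0.005824 = 0.033281 ≈ 0.0333

0.0333


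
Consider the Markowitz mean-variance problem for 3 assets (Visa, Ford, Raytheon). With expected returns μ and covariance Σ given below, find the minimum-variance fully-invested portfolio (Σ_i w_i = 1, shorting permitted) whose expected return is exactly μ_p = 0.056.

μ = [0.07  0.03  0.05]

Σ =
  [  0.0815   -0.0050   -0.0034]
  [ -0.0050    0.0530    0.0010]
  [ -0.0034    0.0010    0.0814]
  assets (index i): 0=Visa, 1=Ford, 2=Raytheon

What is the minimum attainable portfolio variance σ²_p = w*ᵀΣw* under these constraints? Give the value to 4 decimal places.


p=Σ⁻¹μ = [0.9251  0.6411  0.6450]
q=Σ⁻¹𝟙 = [14.0207  19.9524  12.6255]
a=μᵀp=0.116245  b=𝟙ᵀp=2.211300  c=𝟙ᵀq=46.598668  D=ac−b²=0.527009
λ₁=(c·0.056−b)/D = (46.598668·0.056−2.211300)/0.527009 = 0.755633
λ₂=(a−b·0.056)/D = (0.116245−2.211300·0.056)/0.527009 = -0.014398
w* = 0.755633·p + -0.014398·q:
  w_0 = 0.755633·0.9251 + -0.014398·14.0207 = 0.4972  (Visa)
  w_1 = 0.755633·0.6411 + -0.014398·19.9524 = 0.1972  (Ford)
  w_2 = 0.755633·0.6450 + -0.014398·12.6255 = 0.3056  (Raytheon)
Σw_i=1.0000  μᵀw=0.0560
σ²=wᵀΣw=λ₁·μ_p+λ₂ = 0.755633·0.056 + -0.014398 = 0.027917 ≈ 0.0279

0.0279


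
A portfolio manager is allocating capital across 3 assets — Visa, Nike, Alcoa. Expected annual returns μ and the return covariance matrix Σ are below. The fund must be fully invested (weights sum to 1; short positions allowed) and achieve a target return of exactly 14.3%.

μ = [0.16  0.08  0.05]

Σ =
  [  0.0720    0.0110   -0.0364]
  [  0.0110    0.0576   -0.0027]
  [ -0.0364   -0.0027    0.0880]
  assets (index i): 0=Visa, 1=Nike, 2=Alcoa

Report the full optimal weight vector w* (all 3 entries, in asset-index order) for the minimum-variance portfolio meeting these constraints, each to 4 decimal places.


u=Σ⁻¹μ = [3.0169  0.8992  1.8437]
v=Σ⁻¹𝟙 = [22.3826  14.0736  21.0537]
a=μᵀu=0.646827  b=𝟙ᵀu=5.759779  c=𝟙ᵀv=57.509806  D=ac−b²=4.023815
λ₁=(c·0.143−b)/D = (57.509806·0.143−5.759779)/4.023815 = 0.612385
λ₂=(a−b·0.143)/D = (0.646827−5.759779·0.143)/4.023815 = -0.043944
w* = 0.612385·u + -0.043944·v:
  w_0 = 0.612385·3.0169 + -0.043944·22.3826 = 0.8639  (Visa)
  w_1 = 0.612385·0.8992 + -0.043944·14.0736 = -0.0678  (Nike)
  w_2 = 0.612385·1.8437 + -0.043944·21.0537 = 0.2039  (Alcoa)
Σw_i=1.0000  μᵀw=0.1430
σ²=wᵀΣw=λ₁·μ_p+λ₂ = 0.612385·0.143 + -0.043944 = 0.043627 ≈ 0.0436

0.8639  -0.0678  0.2039


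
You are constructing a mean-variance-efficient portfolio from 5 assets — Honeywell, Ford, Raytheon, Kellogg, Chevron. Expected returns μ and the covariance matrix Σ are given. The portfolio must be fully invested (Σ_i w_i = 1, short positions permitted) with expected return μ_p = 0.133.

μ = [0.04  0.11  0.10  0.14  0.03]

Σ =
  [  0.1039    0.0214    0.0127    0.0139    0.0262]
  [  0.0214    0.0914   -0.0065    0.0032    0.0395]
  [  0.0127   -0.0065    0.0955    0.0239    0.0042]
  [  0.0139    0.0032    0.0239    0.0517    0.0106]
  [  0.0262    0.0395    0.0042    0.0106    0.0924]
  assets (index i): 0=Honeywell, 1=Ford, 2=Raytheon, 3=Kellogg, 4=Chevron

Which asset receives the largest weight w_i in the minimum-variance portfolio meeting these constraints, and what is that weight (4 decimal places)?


Kellogg (0.5904)

g=Σ⁻¹μ = [-0.1770  1.4360  0.5620  2.5204  -0.5537]
h=Σ⁻¹𝟙 = [4.2079  8.1147  6.8568  13.6612  4.2816]
a=μᵀg=0.543314  b=𝟙ᵀg=3.787618  c=𝟙ᵀh=37.122060  D=ac−b²=5.822883
λ₁=(c·0.133−b)/D = (37.122060·0.133−3.787618)/5.822883 = 0.197431
λ₂=(a−b·0.133)/D = (0.543314−3.787618·0.133)/5.822883 = 0.006794
w* = 0.197431·g + 0.006794·h:
  w_0 = 0.197431·-0.1770 + 0.006794·4.2079 = -0.0064  (Honeywell)
  w_1 = 0.197431·1.4360 + 0.006794·8.1147 = 0.3386  (Ford)
  w_2 = 0.197431·0.5620 + 0.006794·6.8568 = 0.1575  (Raytheon)
  w_3 = 0.197431·2.5204 + 0.006794·13.6612 = 0.5904  (Kellogg)
  w_4 = 0.197431·-0.5537 + 0.006794·4.2816 = -0.0802  (Chevron)
Σw_i=1.0000  μᵀw=0.1330
σ²=wᵀΣw=λ₁·μ_p+λ₂ = 0.197431·0.133 + 0.006794 = 0.033052 ≈ 0.0331


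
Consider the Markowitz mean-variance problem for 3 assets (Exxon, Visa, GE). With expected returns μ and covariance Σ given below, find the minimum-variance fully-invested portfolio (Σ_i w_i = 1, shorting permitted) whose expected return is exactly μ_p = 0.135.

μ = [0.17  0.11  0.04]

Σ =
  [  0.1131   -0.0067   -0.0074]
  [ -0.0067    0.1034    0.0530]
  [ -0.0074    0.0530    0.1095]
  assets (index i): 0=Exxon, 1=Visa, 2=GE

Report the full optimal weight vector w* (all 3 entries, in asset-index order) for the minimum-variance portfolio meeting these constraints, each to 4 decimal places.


u=Σ⁻¹μ = [1.5678  1.2287  -0.1235]
v=Σ⁻¹𝟙 = [9.6757  7.0247  6.3862]
a=μᵀu=0.396746  b=𝟙ᵀu=2.673042  c=𝟙ᵀv=23.086663  D=ac−b²=2.014376
λ₁=(c·0.135−b)/D = (23.086663·0.135−2.673042)/2.014376 = 0.220246
λ₂=(a−b·0.135)/D = (0.396746−2.673042·0.135)/2.014376 = 0.017814
w* = 0.220246·u + 0.017814·v:
  w_0 = 0.220246·1.5678 + 0.017814·9.6757 = 0.5177  (Exxon)
  w_1 = 0.220246·1.2287 + 0.017814·7.0247 = 0.3958  (Visa)
  w_2 = 0.220246·-0.1235 + 0.017814·6.3862 = 0.0866  (GE)
Σw_i=1.0000  μᵀw=0.1350
σ²=wᵀΣw=λ₁·μ_p+λ₂ = 0.220246·0.135 + 0.017814 = 0.047548 ≈ 0.0475

0.5177  0.3958  0.0866


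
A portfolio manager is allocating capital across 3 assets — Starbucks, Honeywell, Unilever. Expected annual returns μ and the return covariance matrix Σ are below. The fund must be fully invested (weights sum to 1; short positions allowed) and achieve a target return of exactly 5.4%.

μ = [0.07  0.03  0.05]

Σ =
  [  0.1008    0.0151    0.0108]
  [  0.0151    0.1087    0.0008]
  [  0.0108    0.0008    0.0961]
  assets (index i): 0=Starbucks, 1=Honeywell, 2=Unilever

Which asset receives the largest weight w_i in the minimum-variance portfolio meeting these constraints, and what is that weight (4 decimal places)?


u=Σ⁻¹μ = [0.6183  0.1868  0.4492]
v=Σ⁻¹𝟙 = [7.6981  8.0605  9.4736]
a=μᵀu=0.071349  b=𝟙ᵀu=1.254364  c=𝟙ᵀv=25.232244  D=ac−b²=0.226867
λ₁=(c·0.054−b)/D = (25.232244·0.054−1.254364)/0.226867 = 0.476830
λ₂=(a−b·0.054)/D = (0.071349−1.254364·0.054)/0.226867 = 0.015927
w* = 0.476830·u + 0.015927·v:
  w_0 = 0.476830·0.6183 + 0.015927·7.6981 = 0.4174  (Starbucks)
  w_1 = 0.476830·0.1868 + 0.015927·8.0605 = 0.2174  (Honeywell)
  w_2 = 0.476830·0.4492 + 0.015927·9.4736 = 0.3651  (Unilever)
Σw_i=1.0000  μᵀw=0.0540
σ²=wᵀΣw=λ₁·μ_p+λ₂ = 0.476830·0.054 + 0.015927 = 0.041676 ≈ 0.0417

Starbucks (0.4174)


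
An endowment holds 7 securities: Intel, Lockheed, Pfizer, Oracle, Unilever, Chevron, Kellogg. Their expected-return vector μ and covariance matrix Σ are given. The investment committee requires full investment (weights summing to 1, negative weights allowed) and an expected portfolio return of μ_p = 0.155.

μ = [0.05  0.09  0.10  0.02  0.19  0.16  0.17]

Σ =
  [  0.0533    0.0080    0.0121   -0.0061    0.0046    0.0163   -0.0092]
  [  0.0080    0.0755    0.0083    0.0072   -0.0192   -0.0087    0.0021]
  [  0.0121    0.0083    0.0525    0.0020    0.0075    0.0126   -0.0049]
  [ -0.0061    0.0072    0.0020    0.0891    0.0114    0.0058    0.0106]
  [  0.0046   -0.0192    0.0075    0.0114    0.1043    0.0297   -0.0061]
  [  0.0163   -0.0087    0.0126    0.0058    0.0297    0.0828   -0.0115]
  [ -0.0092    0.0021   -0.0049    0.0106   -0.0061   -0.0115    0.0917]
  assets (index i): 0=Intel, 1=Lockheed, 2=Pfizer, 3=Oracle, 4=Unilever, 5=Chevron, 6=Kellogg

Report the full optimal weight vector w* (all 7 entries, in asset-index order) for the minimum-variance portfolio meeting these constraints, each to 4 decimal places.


0.0072  0.2075  0.1488  -0.0700  0.2206  0.2030  0.2828

p=Σ⁻¹μ = [0.0943  1.6735  1.2085  -0.5337  1.7672  1.6249  2.2726]
q=Σ⁻¹𝟙 = [14.5761  12.1864  11.8346  7.8835  8.2526  7.0136  13.2381]
a=μᵀp=1.247604  b=𝟙ᵀp=8.107347  c=𝟙ᵀq=74.984835  D=ac−b²=27.822348
λ₁=(c·0.155−b)/D = (74.984835·0.155−8.107347)/27.822348 = 0.126348
λ₂=(a−b·0.155)/D = (1.247604−8.107347·0.155)/27.822348 = -0.000325
w* = 0.126348·p + -0.000325·q:
  w_0 = 0.126348·0.0943 + -0.000325·14.5761 = 0.0072  (Intel)
  w_1 = 0.126348·1.6735 + -0.000325·12.1864 = 0.2075  (Lockheed)
  w_2 = 0.126348·1.2085 + -0.000325·11.8346 = 0.1488  (Pfizer)
  w_3 = 0.126348·-0.5337 + -0.000325·7.8835 = -0.0700  (Oracle)
  w_4 = 0.126348·1.7672 + -0.000325·8.2526 = 0.2206  (Unilever)
  w_5 = 0.126348·1.6249 + -0.000325·7.0136 = 0.2030  (Chevron)
  w_6 = 0.126348·2.2726 + -0.000325·13.2381 = 0.2828  (Kellogg)
Σw_i=1.0000  μᵀw=0.1550
σ²=wᵀΣw=λ₁·μ_p+λ₂ = 0.126348·0.155 + -0.000325 = 0.019259 ≈ 0.0193


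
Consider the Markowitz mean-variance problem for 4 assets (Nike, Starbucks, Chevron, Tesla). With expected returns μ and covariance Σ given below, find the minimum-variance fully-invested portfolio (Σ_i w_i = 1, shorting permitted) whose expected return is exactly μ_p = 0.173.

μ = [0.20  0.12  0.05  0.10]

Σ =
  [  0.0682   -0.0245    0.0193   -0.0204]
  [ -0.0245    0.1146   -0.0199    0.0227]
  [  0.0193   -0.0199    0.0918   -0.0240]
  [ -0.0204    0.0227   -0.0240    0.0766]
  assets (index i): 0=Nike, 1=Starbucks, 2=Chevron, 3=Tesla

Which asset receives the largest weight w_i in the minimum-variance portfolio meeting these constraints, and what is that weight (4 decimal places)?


p=Σ⁻¹μ = [3.9533  1.5852  0.6000  2.0766]
q=Σ⁻¹𝟙 = [20.7102  11.7486  14.1933  19.5357]
a=μᵀp=1.218547  b=𝟙ᵀp=8.215112  c=𝟙ᵀq=66.187835  D=ac−b²=13.164918
λ₁=(c·0.173−b)/D = (66.187835·0.173−8.215112)/13.164918 = 0.245758
λ₂=(a−b·0.173)/D = (1.218547−8.215112·0.173)/13.164918 = -0.015395
w* = 0.245758·p + -0.015395·q:
  w_0 = 0.245758·3.9533 + -0.015395·20.7102 = 0.6527  (Nike)
  w_1 = 0.245758·1.5852 + -0.015395·11.7486 = 0.2087  (Starbucks)
  w_2 = 0.245758·0.6000 + -0.015395·14.1933 = -0.0710  (Chevron)
  w_3 = 0.245758·2.0766 + -0.015395·19.5357 = 0.2096  (Tesla)
Σw_i=1.0000  μᵀw=0.1730
σ²=wᵀΣw=λ₁·μ_p+λ₂ = 0.245758·0.173 + -0.015395 = 0.027122 ≈ 0.0271

Nike (0.6527)


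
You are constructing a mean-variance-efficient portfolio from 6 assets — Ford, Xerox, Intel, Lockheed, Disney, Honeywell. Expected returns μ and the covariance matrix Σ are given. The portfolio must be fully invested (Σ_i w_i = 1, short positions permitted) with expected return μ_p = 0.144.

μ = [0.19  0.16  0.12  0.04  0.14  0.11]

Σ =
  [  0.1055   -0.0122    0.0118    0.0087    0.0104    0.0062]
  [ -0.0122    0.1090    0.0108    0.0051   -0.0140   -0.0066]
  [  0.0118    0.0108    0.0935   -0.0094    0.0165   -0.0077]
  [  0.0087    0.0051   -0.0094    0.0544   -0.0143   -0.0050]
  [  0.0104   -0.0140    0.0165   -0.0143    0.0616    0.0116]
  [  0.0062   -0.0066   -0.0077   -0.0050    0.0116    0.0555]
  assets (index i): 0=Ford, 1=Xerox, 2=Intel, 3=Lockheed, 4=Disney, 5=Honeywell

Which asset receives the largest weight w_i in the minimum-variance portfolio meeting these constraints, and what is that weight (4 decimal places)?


Disney (0.2494)

u=Σ⁻¹μ = [1.5178  1.8966  0.7543  1.1836  2.1826  1.7931]
v=Σ⁻¹𝟙 = [4.8073  10.9753  9.7452  24.5852  17.4926  18.6970]
a=μᵀu=1.232485  b=𝟙ᵀu=9.327915  c=𝟙ᵀv=86.302728  D=ac−b²=19.356801
λ₁=(c·0.144−b)/D = (86.302728·0.144−9.327915)/19.356801 = 0.160134
λ₂=(a−b·0.144)/D = (1.232485−9.327915·0.144)/19.356801 = -0.005721
w* = 0.160134·u + -0.005721·v:
  w_0 = 0.160134·1.5178 + -0.005721·4.8073 = 0.2155  (Ford)
  w_1 = 0.160134·1.8966 + -0.005721·10.9753 = 0.2409  (Xerox)
  w_2 = 0.160134·0.7543 + -0.005721·9.7452 = 0.0650  (Intel)
  w_3 = 0.160134·1.1836 + -0.005721·24.5852 = 0.0489  (Lockheed)
  w_4 = 0.160134·2.1826 + -0.005721·17.4926 = 0.2494  (Disney)
  w_5 = 0.160134·1.7931 + -0.005721·18.6970 = 0.1802  (Honeywell)
Σw_i=1.0000  μᵀw=0.1440
σ²=wᵀΣw=λ₁·μ_p+λ₂ = 0.160134·0.144 + -0.005721 = 0.017339 ≈ 0.0173
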